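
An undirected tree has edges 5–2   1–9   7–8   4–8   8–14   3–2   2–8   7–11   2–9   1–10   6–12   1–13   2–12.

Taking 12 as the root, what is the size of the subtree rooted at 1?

The subtree rooted at 1 contains: 1, 13, 10 — 3 nodes.

3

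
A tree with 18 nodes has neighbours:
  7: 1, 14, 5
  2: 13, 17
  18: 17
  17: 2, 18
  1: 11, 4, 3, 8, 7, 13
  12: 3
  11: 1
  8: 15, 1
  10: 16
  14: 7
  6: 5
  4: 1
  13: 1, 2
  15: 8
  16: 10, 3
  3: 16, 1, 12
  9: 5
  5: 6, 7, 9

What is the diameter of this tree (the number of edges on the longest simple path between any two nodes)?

7

BFS from 18 reaches 10 last, at distance 7; BFS from 10 confirms no node is farther.
Path: 18 – 17 – 2 – 13 – 1 – 3 – 16 – 10.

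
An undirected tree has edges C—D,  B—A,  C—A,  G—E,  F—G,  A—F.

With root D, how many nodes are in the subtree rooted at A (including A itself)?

Descendants of A (including itself): A, B, F, G, E. That's 5.

5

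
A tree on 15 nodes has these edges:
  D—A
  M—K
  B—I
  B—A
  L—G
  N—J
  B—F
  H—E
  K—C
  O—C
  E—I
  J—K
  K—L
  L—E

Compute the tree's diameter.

8

Starting from D, a farthest node is O at distance 8.
One longest path: D - A - B - I - E - L - K - C - O.
So the diameter is 8.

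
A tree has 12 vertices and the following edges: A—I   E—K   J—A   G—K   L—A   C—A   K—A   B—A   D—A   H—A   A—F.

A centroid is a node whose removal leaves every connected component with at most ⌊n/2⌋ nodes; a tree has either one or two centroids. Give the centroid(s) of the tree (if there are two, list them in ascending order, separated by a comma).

A

Delete A: the remaining components have sizes 3, 1, 1, 1, 1, 1, 1, 1, 1. Max 3 ≤ 6, so A is a centroid.
Every other node leaves some component of size > 6, so the centroid is unique.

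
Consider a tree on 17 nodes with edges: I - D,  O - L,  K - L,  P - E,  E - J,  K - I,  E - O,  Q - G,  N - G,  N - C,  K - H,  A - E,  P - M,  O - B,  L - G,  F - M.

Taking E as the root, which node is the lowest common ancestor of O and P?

E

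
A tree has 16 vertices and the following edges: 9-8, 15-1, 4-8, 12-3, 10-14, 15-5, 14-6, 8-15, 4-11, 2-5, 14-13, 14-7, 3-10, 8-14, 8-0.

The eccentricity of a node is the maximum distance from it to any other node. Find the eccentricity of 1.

6

The node farthest from 1 is 12, via 1-15-8-14-10-3-12 — 6 edges.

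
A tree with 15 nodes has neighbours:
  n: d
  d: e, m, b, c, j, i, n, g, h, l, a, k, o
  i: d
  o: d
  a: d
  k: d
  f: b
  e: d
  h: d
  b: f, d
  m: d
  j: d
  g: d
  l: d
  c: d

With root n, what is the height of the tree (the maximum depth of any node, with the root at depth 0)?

3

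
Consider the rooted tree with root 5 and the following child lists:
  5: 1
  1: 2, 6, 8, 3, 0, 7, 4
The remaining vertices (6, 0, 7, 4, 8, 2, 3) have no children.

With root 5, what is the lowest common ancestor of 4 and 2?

1

4's ancestor chain is 4, 1, 5 and 2's is 2, 1, 5; they first meet at 1.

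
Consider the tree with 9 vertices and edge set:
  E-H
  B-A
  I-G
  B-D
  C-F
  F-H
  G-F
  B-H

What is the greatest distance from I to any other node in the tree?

5

The node farthest from I is D (A also at distance 5), via I–G–F–H–B–D — 5 edges.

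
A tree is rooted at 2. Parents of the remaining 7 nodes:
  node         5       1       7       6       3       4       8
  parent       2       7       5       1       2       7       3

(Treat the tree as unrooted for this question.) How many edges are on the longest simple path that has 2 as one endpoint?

4

Distances from 2 peak at 4, attained at 6.
2 – 5 – 7 – 1 – 6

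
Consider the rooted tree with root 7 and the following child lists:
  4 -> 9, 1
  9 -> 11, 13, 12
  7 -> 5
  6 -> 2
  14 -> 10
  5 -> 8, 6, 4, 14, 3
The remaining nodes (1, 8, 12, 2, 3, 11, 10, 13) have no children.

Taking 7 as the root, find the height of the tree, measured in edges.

4

The longest root-to-leaf path is 7-5-4-9-12 (4 edges).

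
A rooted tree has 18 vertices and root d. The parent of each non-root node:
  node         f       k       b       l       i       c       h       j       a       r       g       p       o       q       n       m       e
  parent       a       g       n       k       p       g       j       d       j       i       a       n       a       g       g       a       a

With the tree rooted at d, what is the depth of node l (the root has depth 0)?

Path from d to l: d–j–a–g–k–l, which has 5 edges.

5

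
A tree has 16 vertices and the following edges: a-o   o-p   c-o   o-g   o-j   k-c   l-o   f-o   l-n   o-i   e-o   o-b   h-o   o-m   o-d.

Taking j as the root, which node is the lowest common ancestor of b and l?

Path b→root: b o j; path l→root: l o j.
First common node: o.

o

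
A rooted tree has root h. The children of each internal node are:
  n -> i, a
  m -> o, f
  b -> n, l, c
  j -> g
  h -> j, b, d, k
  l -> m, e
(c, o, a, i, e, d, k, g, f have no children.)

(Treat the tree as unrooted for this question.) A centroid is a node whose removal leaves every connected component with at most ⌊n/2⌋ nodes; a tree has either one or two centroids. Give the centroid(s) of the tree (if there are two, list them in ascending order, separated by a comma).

b

Removing b splits the tree into components of sizes 5, 5, 3, 1; the largest is 5 ≤ ⌊15/2⌋ = 7.
No neighbour of b does as well, so b is the unique centroid.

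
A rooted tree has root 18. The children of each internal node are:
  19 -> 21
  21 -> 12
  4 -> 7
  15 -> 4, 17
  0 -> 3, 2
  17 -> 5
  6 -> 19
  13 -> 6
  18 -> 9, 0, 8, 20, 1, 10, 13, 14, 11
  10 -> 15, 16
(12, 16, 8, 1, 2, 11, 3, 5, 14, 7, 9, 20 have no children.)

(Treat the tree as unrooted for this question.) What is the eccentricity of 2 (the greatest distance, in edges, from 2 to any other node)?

7

A farthest node from 2 is 12.
The path 2-0-18-13-6-19-21-12 has 7 edges.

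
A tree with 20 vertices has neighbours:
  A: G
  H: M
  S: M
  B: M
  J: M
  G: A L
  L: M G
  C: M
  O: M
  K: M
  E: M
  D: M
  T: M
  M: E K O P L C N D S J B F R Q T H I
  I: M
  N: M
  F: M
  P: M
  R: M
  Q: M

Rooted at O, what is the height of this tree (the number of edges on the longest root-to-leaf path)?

A sits deepest: O–M–L–G–A — 4 edges from the root.

4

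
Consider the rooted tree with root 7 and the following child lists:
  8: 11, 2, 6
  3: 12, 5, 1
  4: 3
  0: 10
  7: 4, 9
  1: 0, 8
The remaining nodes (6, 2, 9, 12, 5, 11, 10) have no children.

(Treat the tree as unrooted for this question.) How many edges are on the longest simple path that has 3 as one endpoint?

3

The node farthest from 3 is 10 (11, 6, 2, 9 also at distance 3), via 3-1-0-10 — 3 edges.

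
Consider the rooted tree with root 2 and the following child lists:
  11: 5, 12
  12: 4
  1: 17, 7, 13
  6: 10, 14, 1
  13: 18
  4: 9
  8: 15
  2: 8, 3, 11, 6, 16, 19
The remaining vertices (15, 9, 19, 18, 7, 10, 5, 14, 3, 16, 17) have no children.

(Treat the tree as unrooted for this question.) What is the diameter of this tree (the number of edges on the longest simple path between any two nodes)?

BFS from 9 reaches 18 last, at distance 8; BFS from 18 confirms no node is farther.
Path: 9-4-12-11-2-6-1-13-18.

8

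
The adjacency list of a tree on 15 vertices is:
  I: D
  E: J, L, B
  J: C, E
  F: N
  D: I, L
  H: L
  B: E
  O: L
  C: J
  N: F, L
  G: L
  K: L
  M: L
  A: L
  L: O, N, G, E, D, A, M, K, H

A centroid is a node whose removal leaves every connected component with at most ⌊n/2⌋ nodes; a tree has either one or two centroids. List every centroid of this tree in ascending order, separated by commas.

L

Removing L splits the tree into components of sizes 4, 2, 2, 1, 1, 1, 1, 1, 1; the largest is 4 ≤ ⌊15/2⌋ = 7.
Every other node leaves some component of size > 7, so the centroid is unique.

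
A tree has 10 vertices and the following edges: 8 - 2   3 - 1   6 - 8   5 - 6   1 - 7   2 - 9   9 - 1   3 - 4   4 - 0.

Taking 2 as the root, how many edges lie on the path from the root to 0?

5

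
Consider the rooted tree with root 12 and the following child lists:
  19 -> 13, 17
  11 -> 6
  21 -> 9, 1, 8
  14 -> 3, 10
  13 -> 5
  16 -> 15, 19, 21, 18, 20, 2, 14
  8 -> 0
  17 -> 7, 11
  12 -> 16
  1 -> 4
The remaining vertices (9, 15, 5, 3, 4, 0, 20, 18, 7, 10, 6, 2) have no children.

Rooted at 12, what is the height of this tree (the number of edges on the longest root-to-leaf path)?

The longest root-to-leaf path is 12-16-19-17-11-6 (5 edges).

5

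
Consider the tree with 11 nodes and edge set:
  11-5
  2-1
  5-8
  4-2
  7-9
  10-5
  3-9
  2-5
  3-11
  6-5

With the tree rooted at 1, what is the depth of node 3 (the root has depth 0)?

4

Climbing from 3 to the root: 3 → 11 → 5 → 2 → 1. That's 4 steps.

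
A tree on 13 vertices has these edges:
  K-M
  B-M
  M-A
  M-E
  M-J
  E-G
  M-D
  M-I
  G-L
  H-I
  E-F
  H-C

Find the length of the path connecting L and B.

4

The path is L – G – E – M – B, which has 4 edges.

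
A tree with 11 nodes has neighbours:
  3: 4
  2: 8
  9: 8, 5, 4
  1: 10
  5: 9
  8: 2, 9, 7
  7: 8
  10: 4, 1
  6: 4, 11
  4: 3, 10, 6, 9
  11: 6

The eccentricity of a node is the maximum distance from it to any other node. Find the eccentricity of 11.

A farthest node from 11 is 2 (7 also at distance 5).
The path 11-6-4-9-8-2 has 5 edges.

5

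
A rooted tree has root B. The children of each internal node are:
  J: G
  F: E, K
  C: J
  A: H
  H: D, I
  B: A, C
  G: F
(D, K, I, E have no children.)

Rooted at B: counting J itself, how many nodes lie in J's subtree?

5

J's subtree: {J, G, F, K, E}, size 5.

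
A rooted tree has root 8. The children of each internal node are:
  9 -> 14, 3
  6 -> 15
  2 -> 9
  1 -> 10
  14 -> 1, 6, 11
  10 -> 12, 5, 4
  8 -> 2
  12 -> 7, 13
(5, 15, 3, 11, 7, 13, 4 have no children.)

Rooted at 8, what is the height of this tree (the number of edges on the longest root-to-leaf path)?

7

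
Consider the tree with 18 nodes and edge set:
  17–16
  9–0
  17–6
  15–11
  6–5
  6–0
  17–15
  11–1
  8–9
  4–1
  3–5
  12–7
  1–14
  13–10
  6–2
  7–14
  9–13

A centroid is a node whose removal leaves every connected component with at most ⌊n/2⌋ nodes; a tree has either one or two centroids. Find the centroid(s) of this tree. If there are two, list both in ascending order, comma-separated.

Removing 6 splits the tree into components of sizes 9, 5, 2, 1; the largest is 9 ≤ ⌊18/2⌋ = 9.
Its neighbour 17 also leaves a largest component of size 9, so both are centroids.

6, 17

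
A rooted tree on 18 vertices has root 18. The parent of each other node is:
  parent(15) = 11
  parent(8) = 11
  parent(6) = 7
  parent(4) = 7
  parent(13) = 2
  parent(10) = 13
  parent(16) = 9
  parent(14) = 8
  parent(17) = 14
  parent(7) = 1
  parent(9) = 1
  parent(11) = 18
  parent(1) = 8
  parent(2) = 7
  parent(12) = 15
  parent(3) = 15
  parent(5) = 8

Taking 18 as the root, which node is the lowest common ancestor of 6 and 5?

Path 6→root: 6 7 1 8 11 18; path 5→root: 5 8 11 18.
First common node: 8.

8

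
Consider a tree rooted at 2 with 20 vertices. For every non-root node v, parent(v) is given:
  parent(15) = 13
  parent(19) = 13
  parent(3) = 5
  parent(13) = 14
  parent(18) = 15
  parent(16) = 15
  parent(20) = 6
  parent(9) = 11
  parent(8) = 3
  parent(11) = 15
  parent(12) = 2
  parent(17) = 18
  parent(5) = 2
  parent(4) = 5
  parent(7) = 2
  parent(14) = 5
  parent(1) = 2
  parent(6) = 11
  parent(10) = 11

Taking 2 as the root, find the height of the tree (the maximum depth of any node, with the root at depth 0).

20 sits deepest: 2 → 5 → 14 → 13 → 15 → 11 → 6 → 20 — 7 edges from the root.

7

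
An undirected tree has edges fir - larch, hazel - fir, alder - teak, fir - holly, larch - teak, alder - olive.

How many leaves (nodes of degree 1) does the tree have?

3

The leaves are hazel, holly, olive.
That is 3 leaves.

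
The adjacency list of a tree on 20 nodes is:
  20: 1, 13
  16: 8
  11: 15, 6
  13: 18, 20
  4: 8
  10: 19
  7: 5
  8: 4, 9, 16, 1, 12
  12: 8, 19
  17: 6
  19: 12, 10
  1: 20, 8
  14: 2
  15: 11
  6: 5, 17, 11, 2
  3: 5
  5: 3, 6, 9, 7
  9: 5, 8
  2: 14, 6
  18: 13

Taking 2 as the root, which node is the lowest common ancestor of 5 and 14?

5's ancestor chain is 5, 6, 2 and 14's is 14, 2; they first meet at 2.

2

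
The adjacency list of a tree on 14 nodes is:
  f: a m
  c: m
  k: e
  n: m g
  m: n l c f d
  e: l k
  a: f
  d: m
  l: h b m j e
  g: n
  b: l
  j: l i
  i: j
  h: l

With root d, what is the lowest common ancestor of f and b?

m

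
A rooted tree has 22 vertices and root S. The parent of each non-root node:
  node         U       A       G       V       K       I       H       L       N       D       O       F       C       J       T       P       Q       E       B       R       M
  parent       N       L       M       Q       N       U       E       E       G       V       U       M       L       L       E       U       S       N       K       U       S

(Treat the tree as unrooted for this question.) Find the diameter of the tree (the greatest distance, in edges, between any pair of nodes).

Starting from D, a farthest node is A at distance 9.
One longest path: D - V - Q - S - M - G - N - E - L - A.
So the diameter is 9.

9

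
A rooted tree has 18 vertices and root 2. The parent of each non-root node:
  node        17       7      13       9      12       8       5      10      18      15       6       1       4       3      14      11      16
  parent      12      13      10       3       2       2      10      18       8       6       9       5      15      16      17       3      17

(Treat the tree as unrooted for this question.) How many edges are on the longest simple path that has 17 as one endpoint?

7

Distances from 17 peak at 7, attained at 1 (7 also at distance 7).
17–12–2–8–18–10–5–1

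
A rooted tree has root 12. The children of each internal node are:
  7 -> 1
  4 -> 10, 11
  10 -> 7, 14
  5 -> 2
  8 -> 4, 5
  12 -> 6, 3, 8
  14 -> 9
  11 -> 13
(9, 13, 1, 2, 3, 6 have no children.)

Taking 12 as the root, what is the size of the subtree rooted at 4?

8

Descendants of 4 (including itself): 4, 10, 11, 7, 14, 13, 1, 9. That's 8.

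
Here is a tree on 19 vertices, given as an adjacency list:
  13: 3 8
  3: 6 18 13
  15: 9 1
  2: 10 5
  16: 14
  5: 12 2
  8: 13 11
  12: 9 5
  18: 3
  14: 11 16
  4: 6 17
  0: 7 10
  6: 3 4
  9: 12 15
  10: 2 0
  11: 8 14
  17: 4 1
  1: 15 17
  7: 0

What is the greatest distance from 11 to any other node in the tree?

15

The node farthest from 11 is 7, via 11 – 8 – 13 – 3 – 6 – 4 – 17 – 1 – 15 – 9 – 12 – 5 – 2 – 10 – 0 – 7 — 15 edges.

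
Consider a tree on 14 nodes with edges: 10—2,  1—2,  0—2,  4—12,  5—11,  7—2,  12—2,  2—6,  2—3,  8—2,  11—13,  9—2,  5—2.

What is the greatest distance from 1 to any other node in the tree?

4

A farthest node from 1 is 13.
The path 1 – 2 – 5 – 11 – 13 has 4 edges.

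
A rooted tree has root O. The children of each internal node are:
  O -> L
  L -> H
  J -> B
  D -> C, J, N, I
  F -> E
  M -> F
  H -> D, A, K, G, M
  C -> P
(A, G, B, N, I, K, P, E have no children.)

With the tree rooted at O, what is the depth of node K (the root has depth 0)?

O → L → H → K — 3 edges.

3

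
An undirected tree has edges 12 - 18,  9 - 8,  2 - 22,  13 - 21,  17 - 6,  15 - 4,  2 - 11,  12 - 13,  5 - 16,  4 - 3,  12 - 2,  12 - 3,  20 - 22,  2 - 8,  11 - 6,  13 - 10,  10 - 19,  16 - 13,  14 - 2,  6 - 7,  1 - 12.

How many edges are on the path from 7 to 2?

Walking from 7: 7 – 6 – 11 – 2. Length 3.

3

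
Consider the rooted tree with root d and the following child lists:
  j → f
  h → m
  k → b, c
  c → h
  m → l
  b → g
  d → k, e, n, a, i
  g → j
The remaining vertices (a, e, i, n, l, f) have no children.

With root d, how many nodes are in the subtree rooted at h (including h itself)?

3

h's subtree: {h, m, l}, size 3.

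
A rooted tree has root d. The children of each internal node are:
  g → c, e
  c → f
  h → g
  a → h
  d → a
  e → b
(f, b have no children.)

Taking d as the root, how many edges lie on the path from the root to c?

4

d – a – h – g – c — 4 edges.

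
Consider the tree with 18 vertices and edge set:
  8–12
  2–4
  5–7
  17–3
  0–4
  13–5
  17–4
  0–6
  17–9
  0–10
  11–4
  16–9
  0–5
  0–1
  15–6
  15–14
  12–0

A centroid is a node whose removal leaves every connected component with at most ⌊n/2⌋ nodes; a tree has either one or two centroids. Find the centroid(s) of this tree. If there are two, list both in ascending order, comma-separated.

Removing 0 splits the tree into components of sizes 7, 3, 3, 2, 1, 1; the largest is 7 ≤ ⌊18/2⌋ = 9.
Every other node leaves some component of size > 9, so the centroid is unique.

0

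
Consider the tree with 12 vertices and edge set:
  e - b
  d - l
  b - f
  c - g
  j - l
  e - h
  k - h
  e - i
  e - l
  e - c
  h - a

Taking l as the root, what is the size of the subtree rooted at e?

The subtree rooted at e contains: e, b, h, c, i, f, a, k, g — 9 nodes.

9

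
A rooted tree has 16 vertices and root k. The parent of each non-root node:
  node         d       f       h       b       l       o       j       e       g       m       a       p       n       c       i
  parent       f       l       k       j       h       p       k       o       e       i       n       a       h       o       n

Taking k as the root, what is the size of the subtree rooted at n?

Descendants of n (including itself): n, i, a, m, p, o, c, e, g. That's 9.

9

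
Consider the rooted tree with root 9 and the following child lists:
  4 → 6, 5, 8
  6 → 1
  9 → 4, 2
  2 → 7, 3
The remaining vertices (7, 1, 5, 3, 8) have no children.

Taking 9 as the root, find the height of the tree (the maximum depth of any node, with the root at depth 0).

3

A deepest node is 1, reached by 9–4–6–1.
That path has 3 edges, so the height is 3.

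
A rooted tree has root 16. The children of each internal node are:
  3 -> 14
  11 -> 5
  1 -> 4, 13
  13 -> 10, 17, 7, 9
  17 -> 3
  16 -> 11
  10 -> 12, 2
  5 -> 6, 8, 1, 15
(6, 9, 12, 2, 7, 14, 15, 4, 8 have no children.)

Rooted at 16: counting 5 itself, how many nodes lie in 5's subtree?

15

Descendants of 5 (including itself): 5, 1, 15, 8, 6, 13, 4, 17, 10, 9, 7, 3, 2, 12, 14. That's 15.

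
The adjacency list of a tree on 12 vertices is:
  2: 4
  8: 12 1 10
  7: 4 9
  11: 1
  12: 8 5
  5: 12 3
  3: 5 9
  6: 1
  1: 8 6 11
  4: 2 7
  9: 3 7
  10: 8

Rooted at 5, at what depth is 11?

4

Climbing from 11 to the root: 11 → 1 → 8 → 12 → 5. That's 4 steps.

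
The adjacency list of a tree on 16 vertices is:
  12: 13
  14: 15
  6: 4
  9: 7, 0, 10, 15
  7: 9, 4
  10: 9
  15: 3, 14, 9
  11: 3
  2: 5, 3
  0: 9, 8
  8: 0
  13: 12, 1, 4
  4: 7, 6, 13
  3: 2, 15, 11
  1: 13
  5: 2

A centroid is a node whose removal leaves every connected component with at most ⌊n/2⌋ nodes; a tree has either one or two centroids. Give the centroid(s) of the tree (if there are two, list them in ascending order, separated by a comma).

Delete 9: the remaining components have sizes 6, 6, 2, 1. Max 6 ≤ 8, so 9 is a centroid.
No neighbour of 9 does as well, so 9 is the unique centroid.

9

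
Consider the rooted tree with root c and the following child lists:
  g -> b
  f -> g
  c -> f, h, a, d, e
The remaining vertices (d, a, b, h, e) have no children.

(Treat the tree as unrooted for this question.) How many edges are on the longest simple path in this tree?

4

A longest path is b - g - f - c - e, with 4 edges.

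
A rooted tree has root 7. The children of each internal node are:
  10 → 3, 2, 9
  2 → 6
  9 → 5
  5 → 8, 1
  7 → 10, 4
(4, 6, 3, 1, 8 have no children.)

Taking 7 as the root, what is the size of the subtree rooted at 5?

3

5's subtree: {5, 1, 8}, size 3.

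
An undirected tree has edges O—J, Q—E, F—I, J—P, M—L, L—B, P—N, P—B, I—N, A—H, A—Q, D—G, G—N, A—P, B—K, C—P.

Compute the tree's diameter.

BFS from M reaches D last, at distance 6; BFS from D confirms no node is farther.
Path: M - L - B - P - N - G - D.

6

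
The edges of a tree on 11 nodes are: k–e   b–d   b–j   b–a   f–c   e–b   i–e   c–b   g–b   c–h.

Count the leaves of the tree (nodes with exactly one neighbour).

Exactly 8 nodes have a single neighbour: a, d, f, g, h, i, j, k.

8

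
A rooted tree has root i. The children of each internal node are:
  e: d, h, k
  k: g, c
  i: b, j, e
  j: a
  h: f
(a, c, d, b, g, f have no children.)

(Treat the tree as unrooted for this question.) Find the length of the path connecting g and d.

3

g–k–e–d: 3 edges.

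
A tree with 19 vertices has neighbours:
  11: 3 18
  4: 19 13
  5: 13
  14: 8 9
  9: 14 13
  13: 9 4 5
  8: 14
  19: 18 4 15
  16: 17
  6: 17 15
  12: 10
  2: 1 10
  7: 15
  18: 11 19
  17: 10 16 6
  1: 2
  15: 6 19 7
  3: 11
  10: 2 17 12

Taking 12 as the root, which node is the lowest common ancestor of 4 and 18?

19

Path 4→root: 4 19 15 6 17 10 12; path 18→root: 18 19 15 6 17 10 12.
First common node: 19.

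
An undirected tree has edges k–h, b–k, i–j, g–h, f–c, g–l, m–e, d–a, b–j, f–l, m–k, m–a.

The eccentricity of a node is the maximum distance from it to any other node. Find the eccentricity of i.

8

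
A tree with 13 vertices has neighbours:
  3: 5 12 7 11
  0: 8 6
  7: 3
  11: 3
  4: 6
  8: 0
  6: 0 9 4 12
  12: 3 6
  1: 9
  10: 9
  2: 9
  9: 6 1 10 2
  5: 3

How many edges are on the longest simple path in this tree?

BFS from 7 reaches 1 last, at distance 5; BFS from 1 confirms no node is farther.
Path: 7-3-12-6-9-1.

5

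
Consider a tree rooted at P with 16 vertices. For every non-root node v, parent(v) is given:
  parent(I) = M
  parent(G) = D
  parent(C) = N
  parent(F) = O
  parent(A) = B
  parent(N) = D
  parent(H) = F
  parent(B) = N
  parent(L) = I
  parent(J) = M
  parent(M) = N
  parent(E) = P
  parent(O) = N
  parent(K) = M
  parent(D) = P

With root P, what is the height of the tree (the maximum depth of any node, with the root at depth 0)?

The longest root-to-leaf path is P-D-N-O-F-H (5 edges).

5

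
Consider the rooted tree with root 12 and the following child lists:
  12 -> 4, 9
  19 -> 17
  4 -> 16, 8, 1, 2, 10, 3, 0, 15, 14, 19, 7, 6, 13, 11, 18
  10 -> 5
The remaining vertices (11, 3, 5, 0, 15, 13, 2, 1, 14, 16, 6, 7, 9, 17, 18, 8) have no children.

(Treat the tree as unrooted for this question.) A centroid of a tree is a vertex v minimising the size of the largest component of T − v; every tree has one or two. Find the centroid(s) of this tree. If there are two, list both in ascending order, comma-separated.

4

Delete 4: the remaining components have sizes 2, 2, 2, 1, 1, 1, 1, 1, 1, 1, 1, 1, 1, 1, 1, 1. Max 2 ≤ 10, so 4 is a centroid.
Every other node leaves some component of size > 10, so the centroid is unique.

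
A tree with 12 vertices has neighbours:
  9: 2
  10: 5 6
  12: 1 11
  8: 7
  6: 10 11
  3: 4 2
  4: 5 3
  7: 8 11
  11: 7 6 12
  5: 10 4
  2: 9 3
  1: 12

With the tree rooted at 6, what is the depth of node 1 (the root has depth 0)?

3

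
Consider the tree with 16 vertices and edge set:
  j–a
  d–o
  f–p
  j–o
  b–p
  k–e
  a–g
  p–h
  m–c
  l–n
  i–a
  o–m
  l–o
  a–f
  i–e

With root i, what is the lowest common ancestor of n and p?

n's ancestor chain is n, l, o, j, a, i and p's is p, f, a, i; they first meet at a.

a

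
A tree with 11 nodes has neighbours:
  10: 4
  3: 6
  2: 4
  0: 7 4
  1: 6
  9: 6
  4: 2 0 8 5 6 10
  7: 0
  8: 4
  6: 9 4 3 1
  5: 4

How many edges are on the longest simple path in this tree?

A longest path is 9 - 6 - 4 - 0 - 7, with 4 edges.

4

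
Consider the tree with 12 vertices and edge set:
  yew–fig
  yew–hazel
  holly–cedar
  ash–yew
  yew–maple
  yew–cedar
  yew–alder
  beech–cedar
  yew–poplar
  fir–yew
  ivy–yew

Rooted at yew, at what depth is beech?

2

Climbing from beech to the root: beech – cedar – yew. That's 2 steps.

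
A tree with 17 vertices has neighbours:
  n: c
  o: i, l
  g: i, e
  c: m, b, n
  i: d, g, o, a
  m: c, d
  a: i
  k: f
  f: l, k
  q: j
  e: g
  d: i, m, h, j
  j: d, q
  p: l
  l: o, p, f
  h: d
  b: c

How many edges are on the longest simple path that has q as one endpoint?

A farthest node from q is k.
The path q-j-d-i-o-l-f-k has 7 edges.

7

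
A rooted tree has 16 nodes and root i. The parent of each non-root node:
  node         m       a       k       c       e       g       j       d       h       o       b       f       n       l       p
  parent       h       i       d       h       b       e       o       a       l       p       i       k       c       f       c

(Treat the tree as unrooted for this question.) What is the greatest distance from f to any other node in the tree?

7

Distances from f peak at 7, attained at g.
f – k – d – a – i – b – e – g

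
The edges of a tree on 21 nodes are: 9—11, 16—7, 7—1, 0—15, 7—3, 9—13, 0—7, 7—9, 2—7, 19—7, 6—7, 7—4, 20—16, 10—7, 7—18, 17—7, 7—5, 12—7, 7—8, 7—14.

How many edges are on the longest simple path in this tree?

Starting from 20, a farthest node is 13 at distance 4.
One longest path: 20-16-7-9-13.
So the diameter is 4.

4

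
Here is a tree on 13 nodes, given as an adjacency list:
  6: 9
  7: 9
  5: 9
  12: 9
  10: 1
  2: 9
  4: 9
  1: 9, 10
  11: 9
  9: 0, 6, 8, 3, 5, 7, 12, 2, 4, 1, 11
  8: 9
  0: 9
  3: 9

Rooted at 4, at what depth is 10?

4 → 9 → 1 → 10 — 3 edges.

3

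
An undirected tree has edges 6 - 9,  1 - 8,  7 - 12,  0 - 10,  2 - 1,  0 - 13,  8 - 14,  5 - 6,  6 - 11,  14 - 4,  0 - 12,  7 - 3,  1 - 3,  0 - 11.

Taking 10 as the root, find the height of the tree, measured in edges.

8

A deepest node is 4, reached by 10–0–12–7–3–1–8–14–4.
That path has 8 edges, so the height is 8.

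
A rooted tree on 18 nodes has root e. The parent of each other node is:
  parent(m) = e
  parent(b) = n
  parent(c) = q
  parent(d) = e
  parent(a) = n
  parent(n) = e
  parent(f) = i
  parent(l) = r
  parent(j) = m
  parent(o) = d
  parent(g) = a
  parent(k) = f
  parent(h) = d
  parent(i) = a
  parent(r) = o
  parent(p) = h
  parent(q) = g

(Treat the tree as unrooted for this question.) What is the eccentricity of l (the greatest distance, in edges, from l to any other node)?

Distances from l peak at 9, attained at c (k also at distance 9).
l-r-o-d-e-n-a-g-q-c

9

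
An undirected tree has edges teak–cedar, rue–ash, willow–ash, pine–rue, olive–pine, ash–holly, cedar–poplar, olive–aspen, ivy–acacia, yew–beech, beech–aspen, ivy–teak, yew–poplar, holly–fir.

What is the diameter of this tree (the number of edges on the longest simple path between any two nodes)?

A longest path is acacia – ivy – teak – cedar – poplar – yew – beech – aspen – olive – pine – rue – ash – holly – fir, with 13 edges.

13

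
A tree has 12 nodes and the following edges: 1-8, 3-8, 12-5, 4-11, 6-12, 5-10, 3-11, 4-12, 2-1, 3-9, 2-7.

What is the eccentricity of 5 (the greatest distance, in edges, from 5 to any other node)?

The node farthest from 5 is 7, via 5 – 12 – 4 – 11 – 3 – 8 – 1 – 2 – 7 — 8 edges.

8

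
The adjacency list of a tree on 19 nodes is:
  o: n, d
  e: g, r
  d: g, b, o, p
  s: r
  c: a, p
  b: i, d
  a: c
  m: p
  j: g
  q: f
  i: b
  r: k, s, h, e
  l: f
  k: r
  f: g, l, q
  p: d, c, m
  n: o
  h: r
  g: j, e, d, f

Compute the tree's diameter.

BFS from a reaches s last, at distance 7; BFS from s confirms no node is farther.
Path: a-c-p-d-g-e-r-s.

7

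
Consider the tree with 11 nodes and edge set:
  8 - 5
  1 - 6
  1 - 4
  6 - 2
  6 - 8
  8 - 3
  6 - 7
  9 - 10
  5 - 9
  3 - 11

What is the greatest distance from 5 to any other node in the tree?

4

Distances from 5 peak at 4, attained at 4.
5 – 8 – 6 – 1 – 4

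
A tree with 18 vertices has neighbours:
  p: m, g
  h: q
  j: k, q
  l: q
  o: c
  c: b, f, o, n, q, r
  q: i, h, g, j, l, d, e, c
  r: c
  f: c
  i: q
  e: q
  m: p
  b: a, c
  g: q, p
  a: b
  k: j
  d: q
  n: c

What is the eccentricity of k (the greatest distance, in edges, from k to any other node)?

5

Distances from k peak at 5, attained at m (a also at distance 5).
k-j-q-g-p-m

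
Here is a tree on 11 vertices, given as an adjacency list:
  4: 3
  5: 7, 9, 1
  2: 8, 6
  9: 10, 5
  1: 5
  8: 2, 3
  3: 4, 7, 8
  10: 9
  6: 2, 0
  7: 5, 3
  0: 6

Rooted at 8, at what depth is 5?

3

Path from 8 to 5: 8 – 3 – 7 – 5, which has 3 edges.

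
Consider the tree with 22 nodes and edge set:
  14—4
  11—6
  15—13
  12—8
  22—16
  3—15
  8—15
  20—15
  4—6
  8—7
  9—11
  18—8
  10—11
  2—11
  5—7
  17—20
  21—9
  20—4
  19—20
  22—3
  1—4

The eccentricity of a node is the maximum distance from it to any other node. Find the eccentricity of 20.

5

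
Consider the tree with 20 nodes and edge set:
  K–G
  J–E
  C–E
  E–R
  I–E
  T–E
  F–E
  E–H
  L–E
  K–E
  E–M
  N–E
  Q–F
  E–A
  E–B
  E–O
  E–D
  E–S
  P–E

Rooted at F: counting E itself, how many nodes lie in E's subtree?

18

The subtree rooted at E contains: E, B, N, M, S, K, C, A, J, R, L, P, I, T, O, H, D, G — 18 nodes.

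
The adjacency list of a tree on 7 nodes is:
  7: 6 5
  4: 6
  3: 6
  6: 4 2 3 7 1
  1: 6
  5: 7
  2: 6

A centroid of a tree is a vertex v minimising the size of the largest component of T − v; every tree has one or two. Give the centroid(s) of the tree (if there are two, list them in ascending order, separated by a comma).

Removing 6 splits the tree into components of sizes 2, 1, 1, 1, 1; the largest is 2 ≤ ⌊7/2⌋ = 3.
Every other node leaves some component of size > 3, so the centroid is unique.

6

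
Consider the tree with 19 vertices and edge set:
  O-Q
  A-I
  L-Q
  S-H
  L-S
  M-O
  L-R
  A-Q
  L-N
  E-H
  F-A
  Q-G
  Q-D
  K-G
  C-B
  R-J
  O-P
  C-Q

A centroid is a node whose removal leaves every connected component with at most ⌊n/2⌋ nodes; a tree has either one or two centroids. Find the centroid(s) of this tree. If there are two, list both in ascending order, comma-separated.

Delete Q: the remaining components have sizes 7, 3, 3, 2, 2, 1. Max 7 ≤ 9, so Q is a centroid.
No neighbour of Q does as well, so Q is the unique centroid.

Q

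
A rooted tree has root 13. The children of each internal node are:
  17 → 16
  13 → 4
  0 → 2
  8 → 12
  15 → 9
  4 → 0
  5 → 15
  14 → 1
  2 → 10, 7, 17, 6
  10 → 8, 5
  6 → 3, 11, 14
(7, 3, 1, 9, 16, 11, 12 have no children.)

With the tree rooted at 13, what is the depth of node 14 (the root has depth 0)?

5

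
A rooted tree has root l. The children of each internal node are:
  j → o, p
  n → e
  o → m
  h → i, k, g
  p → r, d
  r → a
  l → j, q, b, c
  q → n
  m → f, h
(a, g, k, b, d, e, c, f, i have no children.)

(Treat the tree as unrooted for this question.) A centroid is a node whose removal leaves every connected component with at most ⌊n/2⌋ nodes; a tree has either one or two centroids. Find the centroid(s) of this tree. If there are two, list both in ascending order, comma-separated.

If j is removed the pieces have sizes 7, 6, 4, all ≤ ⌊18/2⌋ = 9.
No neighbour of j does as well, so j is the unique centroid.

j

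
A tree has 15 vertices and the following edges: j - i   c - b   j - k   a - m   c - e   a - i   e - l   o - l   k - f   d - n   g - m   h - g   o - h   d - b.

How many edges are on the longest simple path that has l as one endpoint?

9

A farthest node from l is f.
The path l – o – h – g – m – a – i – j – k – f has 9 edges.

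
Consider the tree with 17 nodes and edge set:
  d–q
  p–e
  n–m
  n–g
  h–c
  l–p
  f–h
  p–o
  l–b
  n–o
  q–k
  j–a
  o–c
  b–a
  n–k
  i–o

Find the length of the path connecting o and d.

o – n – k – q – d: 4 edges.

4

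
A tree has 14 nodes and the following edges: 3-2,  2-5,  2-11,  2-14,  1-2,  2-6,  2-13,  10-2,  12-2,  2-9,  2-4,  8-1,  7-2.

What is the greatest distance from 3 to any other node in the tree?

A farthest node from 3 is 8.
The path 3-2-1-8 has 3 edges.

3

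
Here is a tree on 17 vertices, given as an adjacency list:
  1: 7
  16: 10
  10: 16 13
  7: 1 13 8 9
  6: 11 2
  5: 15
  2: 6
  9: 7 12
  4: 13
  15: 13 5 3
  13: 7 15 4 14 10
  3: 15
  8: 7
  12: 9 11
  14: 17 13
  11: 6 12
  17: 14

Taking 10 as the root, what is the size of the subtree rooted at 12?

4

Descendants of 12 (including itself): 12, 11, 6, 2. That's 4.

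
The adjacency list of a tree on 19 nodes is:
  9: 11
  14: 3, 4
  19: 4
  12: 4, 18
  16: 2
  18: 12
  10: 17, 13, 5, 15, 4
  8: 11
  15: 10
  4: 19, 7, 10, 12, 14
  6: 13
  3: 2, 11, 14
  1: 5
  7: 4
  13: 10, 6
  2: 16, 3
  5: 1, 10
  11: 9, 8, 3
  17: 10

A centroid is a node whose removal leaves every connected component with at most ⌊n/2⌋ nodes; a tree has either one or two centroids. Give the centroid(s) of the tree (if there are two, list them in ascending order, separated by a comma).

Removing 4 splits the tree into components of sizes 7, 7, 2, 1, 1; the largest is 7 ≤ ⌊19/2⌋ = 9.
No neighbour of 4 does as well, so 4 is the unique centroid.

4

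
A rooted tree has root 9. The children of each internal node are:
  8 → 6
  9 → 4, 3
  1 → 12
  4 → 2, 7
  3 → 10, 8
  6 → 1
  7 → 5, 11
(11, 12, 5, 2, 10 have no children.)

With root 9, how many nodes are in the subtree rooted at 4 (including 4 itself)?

The subtree rooted at 4 contains: 4, 2, 7, 11, 5 — 5 nodes.

5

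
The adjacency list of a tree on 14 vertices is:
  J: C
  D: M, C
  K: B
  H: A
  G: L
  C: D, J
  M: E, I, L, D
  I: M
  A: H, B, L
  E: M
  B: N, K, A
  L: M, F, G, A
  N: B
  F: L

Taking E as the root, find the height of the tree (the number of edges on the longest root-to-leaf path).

5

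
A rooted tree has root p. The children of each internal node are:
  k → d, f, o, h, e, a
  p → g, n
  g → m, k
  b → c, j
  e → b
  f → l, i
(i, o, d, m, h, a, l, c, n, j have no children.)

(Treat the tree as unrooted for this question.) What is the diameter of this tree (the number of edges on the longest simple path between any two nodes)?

6

BFS from n reaches c last, at distance 6; BFS from c confirms no node is farther.
Path: n – p – g – k – e – b – c.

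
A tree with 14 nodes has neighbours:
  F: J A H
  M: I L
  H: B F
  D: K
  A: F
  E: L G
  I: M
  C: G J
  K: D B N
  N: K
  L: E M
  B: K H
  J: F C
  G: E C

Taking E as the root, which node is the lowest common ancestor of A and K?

F

A's ancestor chain is A, F, J, C, G, E and K's is K, B, H, F, J, C, G, E; they first meet at F.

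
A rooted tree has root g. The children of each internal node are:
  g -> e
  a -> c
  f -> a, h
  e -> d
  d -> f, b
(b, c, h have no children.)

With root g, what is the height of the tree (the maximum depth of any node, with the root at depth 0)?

A deepest node is c, reached by g-e-d-f-a-c.
That path has 5 edges, so the height is 5.

5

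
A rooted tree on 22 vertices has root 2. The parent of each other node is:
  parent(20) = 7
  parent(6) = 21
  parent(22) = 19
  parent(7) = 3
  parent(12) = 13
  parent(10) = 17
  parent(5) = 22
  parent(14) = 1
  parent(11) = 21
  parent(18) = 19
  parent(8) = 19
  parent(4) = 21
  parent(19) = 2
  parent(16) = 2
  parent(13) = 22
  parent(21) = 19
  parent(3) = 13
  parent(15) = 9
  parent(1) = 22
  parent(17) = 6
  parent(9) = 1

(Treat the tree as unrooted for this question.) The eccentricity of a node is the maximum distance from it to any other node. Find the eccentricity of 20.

A farthest node from 20 is 10.
The path 20–7–3–13–22–19–21–6–17–10 has 9 edges.

9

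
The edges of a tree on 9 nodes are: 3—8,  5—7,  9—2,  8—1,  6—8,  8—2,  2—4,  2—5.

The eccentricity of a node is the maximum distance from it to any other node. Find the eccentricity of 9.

3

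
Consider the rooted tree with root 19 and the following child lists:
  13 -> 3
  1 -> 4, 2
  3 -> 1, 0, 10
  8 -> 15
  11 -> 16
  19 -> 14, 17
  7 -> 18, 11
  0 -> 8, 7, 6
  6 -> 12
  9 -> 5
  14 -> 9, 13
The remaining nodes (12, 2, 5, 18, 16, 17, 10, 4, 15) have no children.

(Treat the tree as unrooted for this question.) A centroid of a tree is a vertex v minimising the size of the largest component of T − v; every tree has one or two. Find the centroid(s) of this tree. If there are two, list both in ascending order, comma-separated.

3

Removing 3 splits the tree into components of sizes 9, 6, 3, 1; the largest is 9 ≤ ⌊20/2⌋ = 10.
No neighbour of 3 does as well, so 3 is the unique centroid.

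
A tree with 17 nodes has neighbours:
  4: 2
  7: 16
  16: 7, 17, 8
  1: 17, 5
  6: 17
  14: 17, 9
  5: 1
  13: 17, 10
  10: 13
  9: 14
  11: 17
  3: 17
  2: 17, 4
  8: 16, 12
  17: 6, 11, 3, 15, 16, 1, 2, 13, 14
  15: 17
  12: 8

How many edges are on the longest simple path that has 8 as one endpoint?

Distances from 8 peak at 4, attained at 9 (5, 4, 10 also at distance 4).
8–16–17–14–9

4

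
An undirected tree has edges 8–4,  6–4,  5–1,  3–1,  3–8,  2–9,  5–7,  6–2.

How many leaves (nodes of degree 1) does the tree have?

Exactly 2 nodes have a single neighbour: 7, 9.

2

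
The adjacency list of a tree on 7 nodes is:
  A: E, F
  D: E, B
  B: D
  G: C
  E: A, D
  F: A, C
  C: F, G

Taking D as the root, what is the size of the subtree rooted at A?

A's subtree: {A, F, C, G}, size 4.

4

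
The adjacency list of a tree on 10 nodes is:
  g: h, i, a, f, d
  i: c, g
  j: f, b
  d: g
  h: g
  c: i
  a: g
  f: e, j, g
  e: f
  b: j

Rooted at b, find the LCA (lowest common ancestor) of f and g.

f

Ancestors of f (toward the root): f, j, b.
Ancestors of g: g, f, j, b.
The deepest node appearing in both lists is f.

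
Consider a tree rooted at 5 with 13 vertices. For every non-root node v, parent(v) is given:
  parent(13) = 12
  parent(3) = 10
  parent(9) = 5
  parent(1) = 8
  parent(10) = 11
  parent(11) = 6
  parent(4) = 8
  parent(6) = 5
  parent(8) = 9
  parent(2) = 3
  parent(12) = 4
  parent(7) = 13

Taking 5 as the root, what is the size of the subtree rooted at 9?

Descendants of 9 (including itself): 9, 8, 4, 1, 12, 13, 7. That's 7.

7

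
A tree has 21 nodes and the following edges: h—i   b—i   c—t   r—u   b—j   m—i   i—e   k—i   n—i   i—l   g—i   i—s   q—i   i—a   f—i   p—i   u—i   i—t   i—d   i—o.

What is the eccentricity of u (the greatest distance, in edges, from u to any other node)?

3

Distances from u peak at 3, attained at c (j also at distance 3).
u – i – t – c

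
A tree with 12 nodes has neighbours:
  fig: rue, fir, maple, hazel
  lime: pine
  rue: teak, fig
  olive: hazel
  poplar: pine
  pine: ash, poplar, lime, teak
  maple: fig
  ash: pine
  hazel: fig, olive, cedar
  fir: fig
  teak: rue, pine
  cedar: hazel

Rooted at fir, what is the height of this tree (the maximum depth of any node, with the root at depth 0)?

5

lime sits deepest: fir → fig → rue → teak → pine → lime — 5 edges from the root.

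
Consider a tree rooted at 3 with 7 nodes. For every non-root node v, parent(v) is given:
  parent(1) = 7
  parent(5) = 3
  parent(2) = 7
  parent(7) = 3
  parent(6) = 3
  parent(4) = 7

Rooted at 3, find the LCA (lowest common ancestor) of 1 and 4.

7

Path 1→root: 1 7 3; path 4→root: 4 7 3.
First common node: 7.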